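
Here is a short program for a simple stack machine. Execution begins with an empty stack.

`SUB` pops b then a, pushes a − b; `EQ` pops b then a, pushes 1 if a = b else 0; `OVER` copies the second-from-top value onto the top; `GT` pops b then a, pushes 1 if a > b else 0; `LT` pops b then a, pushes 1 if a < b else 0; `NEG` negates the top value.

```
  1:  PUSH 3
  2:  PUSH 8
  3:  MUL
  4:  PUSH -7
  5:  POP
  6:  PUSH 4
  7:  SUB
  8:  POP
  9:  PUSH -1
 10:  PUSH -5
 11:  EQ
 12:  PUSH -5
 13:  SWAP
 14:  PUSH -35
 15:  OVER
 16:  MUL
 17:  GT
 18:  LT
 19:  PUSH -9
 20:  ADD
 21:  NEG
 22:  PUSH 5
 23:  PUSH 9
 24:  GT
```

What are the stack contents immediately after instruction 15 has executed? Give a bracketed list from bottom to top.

[-5, 0, -35, 0]

PUSH 3   → 3
PUSH 8   → 3 8
MUL      → 24
PUSH -7  → 24 -7
POP      → 24
PUSH 4   → 24 4
SUB      → 20
POP      → (empty)
PUSH -1  → -1
PUSH -5  → -1 -5
EQ       → 0
PUSH -5  → 0 -5
SWAP     → -5 0
PUSH -35 → -5 0 -35
OVER     → -5 0 -35 0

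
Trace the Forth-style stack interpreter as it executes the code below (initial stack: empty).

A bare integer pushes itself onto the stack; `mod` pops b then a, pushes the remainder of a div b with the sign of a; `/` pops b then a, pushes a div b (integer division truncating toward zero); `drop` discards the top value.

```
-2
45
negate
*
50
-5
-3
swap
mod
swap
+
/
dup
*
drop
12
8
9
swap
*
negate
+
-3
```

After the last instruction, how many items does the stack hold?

2

-2     → [-2]
45     → [-2, 45]
negate → [-2, -45]
*      → [90]
50     → [90, 50]
-5     → [90, 50, -5]
-3     → [90, 50, -5, -3]
swap   → [90, 50, -3, -5]
mod    → [90, 50, -3]
swap   → [90, -3, 50]
+      → [90, 47]
/      → [1]
dup    → [1, 1]
*      → [1]
drop   → []
12     → [12]
8      → [12, 8]
9      → [12, 8, 9]
swap   → [12, 9, 8]
*      → [12, 72]
negate → [12, -72]
+      → [-60]
-3     → [-60, -3]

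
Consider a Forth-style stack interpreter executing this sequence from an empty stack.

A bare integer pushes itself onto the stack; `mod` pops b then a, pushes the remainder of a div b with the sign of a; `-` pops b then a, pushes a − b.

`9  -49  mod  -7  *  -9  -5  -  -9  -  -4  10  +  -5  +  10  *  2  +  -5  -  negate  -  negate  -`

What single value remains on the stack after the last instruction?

-41

9       [9]
-49     [9, -49]
mod     [9]
-7      [9, -7]
*       [-63]
-9      [-63, -9]
-5      [-63, -9, -5]
-       [-63, -4]
-9      [-63, -4, -9]
-       [-63, 5]
-4      [-63, 5, -4]
10      [-63, 5, -4, 10]
+       [-63, 5, 6]
-5      [-63, 5, 6, -5]
+       [-63, 5, 1]
10      [-63, 5, 1, 10]
*       [-63, 5, 10]
2       [-63, 5, 10, 2]
+       [-63, 5, 12]
-5      [-63, 5, 12, -5]
-       [-63, 5, 17]
negate  [-63, 5, -17]
-       [-63, 22]
negate  [-63, -22]
-       [-41]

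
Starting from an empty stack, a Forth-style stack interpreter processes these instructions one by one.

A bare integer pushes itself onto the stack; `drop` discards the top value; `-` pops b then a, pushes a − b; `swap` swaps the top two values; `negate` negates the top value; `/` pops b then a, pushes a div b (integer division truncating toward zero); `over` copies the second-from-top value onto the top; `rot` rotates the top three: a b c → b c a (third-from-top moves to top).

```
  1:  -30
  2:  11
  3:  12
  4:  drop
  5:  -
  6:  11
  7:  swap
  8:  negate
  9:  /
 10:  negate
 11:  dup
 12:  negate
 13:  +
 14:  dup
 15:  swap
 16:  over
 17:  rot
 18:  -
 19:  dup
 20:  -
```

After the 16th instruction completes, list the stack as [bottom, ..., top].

[0, 0, 0]

-30    -> -30
11     -> -30 11
12     -> -30 11 12
drop   -> -30 11
-      -> -41
11     -> -41 11
swap   -> 11 -41
negate -> 11 41
/      -> 0
negate -> 0
dup    -> 0 0
negate -> 0 0
+      -> 0
dup    -> 0 0
swap   -> 0 0
over   -> 0 0 0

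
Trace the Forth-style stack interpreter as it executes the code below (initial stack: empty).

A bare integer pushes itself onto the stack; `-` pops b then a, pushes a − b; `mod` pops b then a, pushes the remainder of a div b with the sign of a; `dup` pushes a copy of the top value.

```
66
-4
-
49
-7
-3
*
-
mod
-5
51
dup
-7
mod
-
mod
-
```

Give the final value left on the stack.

66   66
-4   66 -4
-    70
49   70 49
-7   70 49 -7
-3   70 49 -7 -3
*    70 49 21
-    70 28
mod  14
-5   14 -5
51   14 -5 51
dup  14 -5 51 51
-7   14 -5 51 51 -7
mod  14 -5 51 2
-    14 -5 49
mod  14 -5
-    19

19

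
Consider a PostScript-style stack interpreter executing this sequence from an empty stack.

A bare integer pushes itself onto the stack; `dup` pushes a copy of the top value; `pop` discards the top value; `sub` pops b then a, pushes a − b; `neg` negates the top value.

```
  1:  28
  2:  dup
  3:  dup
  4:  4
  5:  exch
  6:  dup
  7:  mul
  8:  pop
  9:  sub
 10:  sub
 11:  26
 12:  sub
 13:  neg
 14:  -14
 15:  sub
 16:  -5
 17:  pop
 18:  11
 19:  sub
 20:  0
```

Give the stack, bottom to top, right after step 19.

28   → [28]
dup  → [28, 28]
dup  → [28, 28, 28]
4    → [28, 28, 28, 4]
exch → [28, 28, 4, 28]
dup  → [28, 28, 4, 28, 28]
mul  → [28, 28, 4, 784]
pop  → [28, 28, 4]
sub  → [28, 24]
sub  → [4]
26   → [4, 26]
sub  → [-22]
neg  → [22]
-14  → [22, -14]
sub  → [36]
-5   → [36, -5]
pop  → [36]
11   → [36, 11]
sub  → [25]

[25]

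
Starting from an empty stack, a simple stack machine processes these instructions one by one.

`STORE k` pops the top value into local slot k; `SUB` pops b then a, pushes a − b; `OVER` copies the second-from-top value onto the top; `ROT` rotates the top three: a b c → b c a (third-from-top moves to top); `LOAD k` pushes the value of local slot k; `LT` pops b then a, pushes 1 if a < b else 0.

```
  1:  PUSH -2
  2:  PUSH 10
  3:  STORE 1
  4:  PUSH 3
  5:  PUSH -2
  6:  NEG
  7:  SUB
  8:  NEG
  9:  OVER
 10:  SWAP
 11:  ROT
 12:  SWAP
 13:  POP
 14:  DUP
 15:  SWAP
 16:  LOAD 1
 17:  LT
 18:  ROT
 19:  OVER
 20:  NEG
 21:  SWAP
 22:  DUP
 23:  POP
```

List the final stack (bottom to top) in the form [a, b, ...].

PUSH -2 -> [-2]
PUSH 10 -> [-2, 10]
STORE 1 -> [-2]
PUSH 3  -> [-2, 3]
PUSH -2 -> [-2, 3, -2]
NEG     -> [-2, 3, 2]
SUB     -> [-2, 1]
NEG     -> [-2, -1]
OVER    -> [-2, -1, -2]
SWAP    -> [-2, -2, -1]
ROT     -> [-2, -1, -2]
SWAP    -> [-2, -2, -1]
POP     -> [-2, -2]
DUP     -> [-2, -2, -2]
SWAP    -> [-2, -2, -2]
LOAD 1  -> [-2, -2, -2, 10]
LT      -> [-2, -2, 1]
ROT     -> [-2, 1, -2]
OVER    -> [-2, 1, -2, 1]
NEG     -> [-2, 1, -2, -1]
SWAP    -> [-2, 1, -1, -2]
DUP     -> [-2, 1, -1, -2, -2]
POP     -> [-2, 1, -1, -2]

[-2, 1, -1, -2]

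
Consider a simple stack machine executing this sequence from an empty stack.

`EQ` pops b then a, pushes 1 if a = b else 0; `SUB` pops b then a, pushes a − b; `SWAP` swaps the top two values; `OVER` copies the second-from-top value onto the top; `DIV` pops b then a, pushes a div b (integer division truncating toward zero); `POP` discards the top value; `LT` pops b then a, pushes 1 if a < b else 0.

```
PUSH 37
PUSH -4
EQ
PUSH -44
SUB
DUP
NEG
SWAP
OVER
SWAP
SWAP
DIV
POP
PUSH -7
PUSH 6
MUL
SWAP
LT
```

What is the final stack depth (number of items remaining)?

1

PUSH 37  -> [37]
PUSH -4  -> [37, -4]
EQ       -> [0]
PUSH -44 -> [0, -44]
SUB      -> [44]
DUP      -> [44, 44]
NEG      -> [44, -44]
SWAP     -> [-44, 44]
OVER     -> [-44, 44, -44]
SWAP     -> [-44, -44, 44]
SWAP     -> [-44, 44, -44]
DIV      -> [-44, -1]
POP      -> [-44]
PUSH -7  -> [-44, -7]
PUSH 6   -> [-44, -7, 6]
MUL      -> [-44, -42]
SWAP     -> [-42, -44]
LT       -> [0]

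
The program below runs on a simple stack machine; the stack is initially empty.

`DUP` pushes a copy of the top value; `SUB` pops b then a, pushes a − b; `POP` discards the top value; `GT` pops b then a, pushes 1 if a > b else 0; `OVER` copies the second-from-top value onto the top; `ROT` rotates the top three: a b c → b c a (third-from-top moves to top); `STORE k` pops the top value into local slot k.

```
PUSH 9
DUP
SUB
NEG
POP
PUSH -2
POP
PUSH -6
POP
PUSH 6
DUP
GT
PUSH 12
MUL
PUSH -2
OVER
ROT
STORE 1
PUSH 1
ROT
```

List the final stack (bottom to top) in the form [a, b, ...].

[0, 1, -2]

PUSH 9  → [9]
DUP     → [9, 9]
SUB     → [0]
NEG     → [0]
POP     → []
PUSH -2 → [-2]
POP     → []
PUSH -6 → [-6]
POP     → []
PUSH 6  → [6]
DUP     → [6, 6]
GT      → [0]
PUSH 12 → [0, 12]
MUL     → [0]
PUSH -2 → [0, -2]
OVER    → [0, -2, 0]
ROT     → [-2, 0, 0]
STORE 1 → [-2, 0]
PUSH 1  → [-2, 0, 1]
ROT     → [0, 1, -2]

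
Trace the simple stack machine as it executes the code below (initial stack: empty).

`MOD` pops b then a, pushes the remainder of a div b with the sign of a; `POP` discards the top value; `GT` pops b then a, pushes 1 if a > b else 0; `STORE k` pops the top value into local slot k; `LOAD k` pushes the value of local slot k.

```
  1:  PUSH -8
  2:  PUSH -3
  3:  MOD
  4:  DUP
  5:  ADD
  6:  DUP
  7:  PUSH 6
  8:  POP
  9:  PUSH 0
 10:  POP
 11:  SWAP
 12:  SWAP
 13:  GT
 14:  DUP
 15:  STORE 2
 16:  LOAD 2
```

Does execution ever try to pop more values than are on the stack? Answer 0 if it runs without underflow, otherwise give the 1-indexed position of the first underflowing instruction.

PUSH -8  -8
PUSH -3  -8 -3
MOD      -2
DUP      -2 -2
ADD      -4
DUP      -4 -4
PUSH 6   -4 -4 6
POP      -4 -4
PUSH 0   -4 -4 0
POP      -4 -4
SWAP     -4 -4
SWAP     -4 -4
GT       0
DUP      0 0
STORE 2  0
LOAD 2   0 0

0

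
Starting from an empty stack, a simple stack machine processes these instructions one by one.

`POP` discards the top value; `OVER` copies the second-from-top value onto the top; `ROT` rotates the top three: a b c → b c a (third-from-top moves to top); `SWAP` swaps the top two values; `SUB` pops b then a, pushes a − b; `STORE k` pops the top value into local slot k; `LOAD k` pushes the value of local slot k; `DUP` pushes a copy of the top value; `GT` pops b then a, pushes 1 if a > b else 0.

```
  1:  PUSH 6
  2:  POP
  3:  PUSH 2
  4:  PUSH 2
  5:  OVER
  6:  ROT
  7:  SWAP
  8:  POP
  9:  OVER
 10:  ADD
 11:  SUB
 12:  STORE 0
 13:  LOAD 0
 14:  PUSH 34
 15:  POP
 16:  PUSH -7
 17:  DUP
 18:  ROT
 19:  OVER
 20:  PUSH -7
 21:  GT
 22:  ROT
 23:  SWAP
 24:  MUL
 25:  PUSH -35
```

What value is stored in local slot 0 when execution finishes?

-2

PUSH 6   : 6
POP      : (empty)
PUSH 2   : 2
PUSH 2   : 2 2
OVER     : 2 2 2
ROT      : 2 2 2
SWAP     : 2 2 2
POP      : 2 2
OVER     : 2 2 2
ADD      : 2 4
SUB      : -2
STORE 0  : (empty)
LOAD 0   : -2
PUSH 34  : -2 34
POP      : -2
PUSH -7  : -2 -7
DUP      : -2 -7 -7
ROT      : -7 -7 -2
OVER     : -7 -7 -2 -7
PUSH -7  : -7 -7 -2 -7 -7
GT       : -7 -7 -2 0
ROT      : -7 -2 0 -7
SWAP     : -7 -2 -7 0
MUL      : -7 -2 0
PUSH -35 : -7 -2 0 -35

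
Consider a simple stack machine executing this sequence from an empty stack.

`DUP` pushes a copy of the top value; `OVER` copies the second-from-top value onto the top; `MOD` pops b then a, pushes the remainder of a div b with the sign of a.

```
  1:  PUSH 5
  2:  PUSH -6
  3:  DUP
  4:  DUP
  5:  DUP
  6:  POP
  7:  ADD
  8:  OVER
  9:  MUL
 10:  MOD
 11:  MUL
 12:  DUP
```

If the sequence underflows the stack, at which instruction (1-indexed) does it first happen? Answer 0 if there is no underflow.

0

PUSH 5  -> 5
PUSH -6 -> 5 -6
DUP     -> 5 -6 -6
DUP     -> 5 -6 -6 -6
DUP     -> 5 -6 -6 -6 -6
POP     -> 5 -6 -6 -6
ADD     -> 5 -6 -12
OVER    -> 5 -6 -12 -6
MUL     -> 5 -6 72
MOD     -> 5 -6
MUL     -> -30
DUP     -> -30 -30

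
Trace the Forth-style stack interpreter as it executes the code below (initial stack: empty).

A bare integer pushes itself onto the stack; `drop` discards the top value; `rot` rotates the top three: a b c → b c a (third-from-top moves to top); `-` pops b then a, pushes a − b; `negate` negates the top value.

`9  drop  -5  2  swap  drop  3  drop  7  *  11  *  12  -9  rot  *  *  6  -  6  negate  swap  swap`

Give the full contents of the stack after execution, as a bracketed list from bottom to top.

9      -> [9]
drop   -> []
-5     -> [-5]
2      -> [-5, 2]
swap   -> [2, -5]
drop   -> [2]
3      -> [2, 3]
drop   -> [2]
7      -> [2, 7]
*      -> [14]
11     -> [14, 11]
*      -> [154]
12     -> [154, 12]
-9     -> [154, 12, -9]
rot    -> [12, -9, 154]
*      -> [12, -1386]
*      -> [-16632]
6      -> [-16632, 6]
-      -> [-16638]
6      -> [-16638, 6]
negate -> [-16638, -6]
swap   -> [-6, -16638]
swap   -> [-16638, -6]

[-16638, -6]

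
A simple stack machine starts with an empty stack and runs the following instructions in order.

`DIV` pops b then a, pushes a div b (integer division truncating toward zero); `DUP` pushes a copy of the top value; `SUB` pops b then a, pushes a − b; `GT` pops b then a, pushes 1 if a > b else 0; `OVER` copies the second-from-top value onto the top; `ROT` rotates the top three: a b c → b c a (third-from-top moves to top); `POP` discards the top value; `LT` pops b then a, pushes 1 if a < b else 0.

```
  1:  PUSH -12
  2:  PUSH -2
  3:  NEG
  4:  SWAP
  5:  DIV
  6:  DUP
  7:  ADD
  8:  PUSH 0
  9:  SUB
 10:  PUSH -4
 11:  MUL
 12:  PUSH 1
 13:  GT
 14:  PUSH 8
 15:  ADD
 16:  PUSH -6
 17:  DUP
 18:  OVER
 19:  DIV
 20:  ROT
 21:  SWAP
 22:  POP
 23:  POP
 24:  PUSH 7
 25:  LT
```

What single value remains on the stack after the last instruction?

PUSH -12  -12
PUSH -2   -12 -2
NEG       -12 2
SWAP      2 -12
DIV       0
DUP       0 0
ADD       0
PUSH 0    0 0
SUB       0
PUSH -4   0 -4
MUL       0
PUSH 1    0 1
GT        0
PUSH 8    0 8
ADD       8
PUSH -6   8 -6
DUP       8 -6 -6
OVER      8 -6 -6 -6
DIV       8 -6 1
ROT       -6 1 8
SWAP      -6 8 1
POP       -6 8
POP       -6
PUSH 7    -6 7
LT        1

1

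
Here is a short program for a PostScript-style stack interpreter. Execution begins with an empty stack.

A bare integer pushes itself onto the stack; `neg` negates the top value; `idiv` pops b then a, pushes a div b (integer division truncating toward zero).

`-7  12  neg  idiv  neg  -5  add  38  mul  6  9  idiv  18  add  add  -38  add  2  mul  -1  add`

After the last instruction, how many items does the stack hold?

-7   → -7
12   → -7 12
neg  → -7 -12
idiv → 0
neg  → 0
-5   → 0 -5
add  → -5
38   → -5 38
mul  → -190
6    → -190 6
9    → -190 6 9
idiv → -190 0
18   → -190 0 18
add  → -190 18
add  → -172
-38  → -172 -38
add  → -210
2    → -210 2
mul  → -420
-1   → -420 -1
add  → -421

1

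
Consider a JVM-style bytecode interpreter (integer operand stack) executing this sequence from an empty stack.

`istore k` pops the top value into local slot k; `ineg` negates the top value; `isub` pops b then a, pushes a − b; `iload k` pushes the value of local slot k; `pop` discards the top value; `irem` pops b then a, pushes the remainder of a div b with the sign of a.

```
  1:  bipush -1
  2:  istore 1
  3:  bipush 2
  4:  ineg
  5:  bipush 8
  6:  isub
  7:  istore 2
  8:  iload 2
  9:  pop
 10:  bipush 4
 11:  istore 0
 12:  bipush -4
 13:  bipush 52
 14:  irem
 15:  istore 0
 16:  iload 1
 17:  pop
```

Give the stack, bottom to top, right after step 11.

[]

bipush -1  [-1]
istore 1   []
bipush 2   [2]
ineg       [-2]
bipush 8   [-2, 8]
isub       [-10]
istore 2   []
iload 2    [-10]
pop        []
bipush 4   [4]
istore 0   []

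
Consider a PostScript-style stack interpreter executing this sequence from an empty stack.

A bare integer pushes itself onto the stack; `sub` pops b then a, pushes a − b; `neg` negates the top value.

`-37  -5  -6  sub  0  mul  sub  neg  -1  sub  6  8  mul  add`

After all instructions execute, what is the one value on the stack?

86

-37 → [-37]
-5  → [-37, -5]
-6  → [-37, -5, -6]
sub → [-37, 1]
0   → [-37, 1, 0]
mul → [-37, 0]
sub → [-37]
neg → [37]
-1  → [37, -1]
sub → [38]
6   → [38, 6]
8   → [38, 6, 8]
mul → [38, 48]
add → [86]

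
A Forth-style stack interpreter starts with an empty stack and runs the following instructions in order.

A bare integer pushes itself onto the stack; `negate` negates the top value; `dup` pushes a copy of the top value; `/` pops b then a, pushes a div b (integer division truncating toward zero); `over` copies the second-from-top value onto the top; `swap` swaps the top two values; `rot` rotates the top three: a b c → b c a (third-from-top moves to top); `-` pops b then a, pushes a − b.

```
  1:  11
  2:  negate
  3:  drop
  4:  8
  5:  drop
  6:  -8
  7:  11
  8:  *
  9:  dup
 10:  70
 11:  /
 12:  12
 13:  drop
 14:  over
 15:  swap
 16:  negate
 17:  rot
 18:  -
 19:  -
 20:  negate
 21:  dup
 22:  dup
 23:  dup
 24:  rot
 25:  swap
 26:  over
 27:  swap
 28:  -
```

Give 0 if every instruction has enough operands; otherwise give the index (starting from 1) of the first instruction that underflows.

0

11     : 11
negate : -11
drop   : (empty)
8      : 8
drop   : (empty)
-8     : -8
11     : -8 11
*      : -88
dup    : -88 -88
70     : -88 -88 70
/      : -88 -1
12     : -88 -1 12
drop   : -88 -1
over   : -88 -1 -88
swap   : -88 -88 -1
negate : -88 -88 1
rot    : -88 1 -88
-      : -88 89
-      : -177
negate : 177
dup    : 177 177
dup    : 177 177 177
dup    : 177 177 177 177
rot    : 177 177 177 177
swap   : 177 177 177 177
over   : 177 177 177 177 177
swap   : 177 177 177 177 177
-      : 177 177 177 0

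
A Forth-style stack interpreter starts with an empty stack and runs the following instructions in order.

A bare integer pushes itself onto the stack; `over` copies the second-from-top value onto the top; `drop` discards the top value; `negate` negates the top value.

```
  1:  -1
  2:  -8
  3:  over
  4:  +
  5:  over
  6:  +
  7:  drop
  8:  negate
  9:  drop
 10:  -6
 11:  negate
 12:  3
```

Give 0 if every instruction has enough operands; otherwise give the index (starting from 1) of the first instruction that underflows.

0

-1      -1
-8      -1 -8
over    -1 -8 -1
+       -1 -9
over    -1 -9 -1
+       -1 -10
drop    -1
negate  1
drop    (empty)
-6      -6
negate  6
3       6 3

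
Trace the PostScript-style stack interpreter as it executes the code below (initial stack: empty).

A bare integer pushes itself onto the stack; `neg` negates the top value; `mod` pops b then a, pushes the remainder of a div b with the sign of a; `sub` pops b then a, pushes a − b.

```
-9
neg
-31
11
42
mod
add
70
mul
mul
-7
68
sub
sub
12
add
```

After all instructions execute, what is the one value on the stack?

-9  → [-9]
neg → [9]
-31 → [9, -31]
11  → [9, -31, 11]
42  → [9, -31, 11, 42]
mod → [9, -31, 11]
add → [9, -20]
70  → [9, -20, 70]
mul → [9, -1400]
mul → [-12600]
-7  → [-12600, -7]
68  → [-12600, -7, 68]
sub → [-12600, -75]
sub → [-12525]
12  → [-12525, 12]
add → [-12513]

-12513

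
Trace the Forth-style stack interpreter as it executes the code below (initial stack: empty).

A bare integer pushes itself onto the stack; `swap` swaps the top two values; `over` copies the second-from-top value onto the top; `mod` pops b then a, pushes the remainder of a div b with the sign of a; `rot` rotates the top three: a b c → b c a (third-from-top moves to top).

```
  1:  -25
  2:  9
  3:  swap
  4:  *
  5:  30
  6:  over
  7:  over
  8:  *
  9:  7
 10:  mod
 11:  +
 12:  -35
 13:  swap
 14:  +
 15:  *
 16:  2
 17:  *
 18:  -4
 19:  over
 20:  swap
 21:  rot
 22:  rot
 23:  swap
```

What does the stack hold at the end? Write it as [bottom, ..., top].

[-4, 3150, 3150]

-25   [-25]
9     [-25, 9]
swap  [9, -25]
*     [-225]
30    [-225, 30]
over  [-225, 30, -225]
over  [-225, 30, -225, 30]
*     [-225, 30, -6750]
7     [-225, 30, -6750, 7]
mod   [-225, 30, -2]
+     [-225, 28]
-35   [-225, 28, -35]
swap  [-225, -35, 28]
+     [-225, -7]
*     [1575]
2     [1575, 2]
*     [3150]
-4    [3150, -4]
over  [3150, -4, 3150]
swap  [3150, 3150, -4]
rot   [3150, -4, 3150]
rot   [-4, 3150, 3150]
swap  [-4, 3150, 3150]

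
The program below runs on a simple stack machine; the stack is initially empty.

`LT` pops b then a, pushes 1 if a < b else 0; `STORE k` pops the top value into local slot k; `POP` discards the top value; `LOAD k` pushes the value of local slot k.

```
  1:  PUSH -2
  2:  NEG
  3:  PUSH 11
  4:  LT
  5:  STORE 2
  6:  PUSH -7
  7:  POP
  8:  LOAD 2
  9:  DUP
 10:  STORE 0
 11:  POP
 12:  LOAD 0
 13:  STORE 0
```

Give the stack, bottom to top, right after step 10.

[1]

PUSH -2 : -2
NEG     : 2
PUSH 11 : 2 11
LT      : 1
STORE 2 : (empty)
PUSH -7 : -7
POP     : (empty)
LOAD 2  : 1
DUP     : 1 1
STORE 0 : 1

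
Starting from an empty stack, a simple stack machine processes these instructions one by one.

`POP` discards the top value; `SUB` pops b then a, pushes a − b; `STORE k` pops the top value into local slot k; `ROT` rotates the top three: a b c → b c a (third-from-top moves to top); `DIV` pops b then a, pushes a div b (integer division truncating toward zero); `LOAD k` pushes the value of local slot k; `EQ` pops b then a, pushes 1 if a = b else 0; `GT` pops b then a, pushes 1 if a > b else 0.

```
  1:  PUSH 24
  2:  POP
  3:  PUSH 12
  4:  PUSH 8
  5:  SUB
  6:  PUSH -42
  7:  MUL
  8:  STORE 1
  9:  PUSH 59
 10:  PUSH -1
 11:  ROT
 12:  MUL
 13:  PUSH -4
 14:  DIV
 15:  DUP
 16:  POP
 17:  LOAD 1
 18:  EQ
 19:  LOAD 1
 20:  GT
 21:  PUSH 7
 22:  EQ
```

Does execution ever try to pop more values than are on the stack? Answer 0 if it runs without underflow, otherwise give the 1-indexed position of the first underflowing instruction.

11

PUSH 24  → [24]
POP      → []
PUSH 12  → [12]
PUSH 8   → [12, 8]
SUB      → [4]
PUSH -42 → [4, -42]
MUL      → [-168]
STORE 1  → []
PUSH 59  → [59]
PUSH -1  → [59, -1]
ROT  — needs 3 operands, stack has 2 → underflow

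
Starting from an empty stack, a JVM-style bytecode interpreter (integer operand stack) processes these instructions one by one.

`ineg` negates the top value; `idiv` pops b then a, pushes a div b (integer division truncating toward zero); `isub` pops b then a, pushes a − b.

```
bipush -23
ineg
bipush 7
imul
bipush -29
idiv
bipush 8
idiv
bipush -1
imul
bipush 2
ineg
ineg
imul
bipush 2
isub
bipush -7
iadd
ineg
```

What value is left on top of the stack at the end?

bipush -23 : -23
ineg       : 23
bipush 7   : 23 7
imul       : 161
bipush -29 : 161 -29
idiv       : -5
bipush 8   : -5 8
idiv       : 0
bipush -1  : 0 -1
imul       : 0
bipush 2   : 0 2
ineg       : 0 -2
ineg       : 0 2
imul       : 0
bipush 2   : 0 2
isub       : -2
bipush -7  : -2 -7
iadd       : -9
ineg       : 9

9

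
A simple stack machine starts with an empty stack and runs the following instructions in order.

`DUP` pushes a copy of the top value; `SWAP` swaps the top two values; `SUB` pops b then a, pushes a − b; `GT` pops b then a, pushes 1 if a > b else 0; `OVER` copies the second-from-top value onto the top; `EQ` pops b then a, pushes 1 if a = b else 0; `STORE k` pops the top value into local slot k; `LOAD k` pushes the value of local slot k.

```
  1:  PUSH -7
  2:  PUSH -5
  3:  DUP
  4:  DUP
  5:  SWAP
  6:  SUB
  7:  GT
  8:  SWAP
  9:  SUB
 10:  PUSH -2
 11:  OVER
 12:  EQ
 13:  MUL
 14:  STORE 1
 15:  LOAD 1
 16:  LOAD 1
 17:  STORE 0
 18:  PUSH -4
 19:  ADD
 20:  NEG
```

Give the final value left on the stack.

PUSH -7 : -7
PUSH -5 : -7 -5
DUP     : -7 -5 -5
DUP     : -7 -5 -5 -5
SWAP    : -7 -5 -5 -5
SUB     : -7 -5 0
GT      : -7 0
SWAP    : 0 -7
SUB     : 7
PUSH -2 : 7 -2
OVER    : 7 -2 7
EQ      : 7 0
MUL     : 0
STORE 1 : (empty)
LOAD 1  : 0
LOAD 1  : 0 0
STORE 0 : 0
PUSH -4 : 0 -4
ADD     : -4
NEG     : 4

4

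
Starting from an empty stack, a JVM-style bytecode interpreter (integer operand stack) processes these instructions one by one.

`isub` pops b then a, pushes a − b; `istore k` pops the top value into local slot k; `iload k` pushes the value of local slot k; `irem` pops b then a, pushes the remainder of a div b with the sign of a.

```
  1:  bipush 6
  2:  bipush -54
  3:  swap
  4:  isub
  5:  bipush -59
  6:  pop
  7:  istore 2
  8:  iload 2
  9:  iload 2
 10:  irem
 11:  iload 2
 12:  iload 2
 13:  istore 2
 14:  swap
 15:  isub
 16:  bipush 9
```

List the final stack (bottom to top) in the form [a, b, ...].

bipush 6   -> [6]
bipush -54 -> [6, -54]
swap       -> [-54, 6]
isub       -> [-60]
bipush -59 -> [-60, -59]
pop        -> [-60]
istore 2   -> []
iload 2    -> [-60]
iload 2    -> [-60, -60]
irem       -> [0]
iload 2    -> [0, -60]
iload 2    -> [0, -60, -60]
istore 2   -> [0, -60]
swap       -> [-60, 0]
isub       -> [-60]
bipush 9   -> [-60, 9]

[-60, 9]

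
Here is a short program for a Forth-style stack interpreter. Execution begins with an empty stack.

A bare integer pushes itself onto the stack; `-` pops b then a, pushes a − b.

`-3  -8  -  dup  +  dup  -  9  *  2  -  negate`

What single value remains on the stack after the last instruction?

-3     : [-3]
-8     : [-3, -8]
-      : [5]
dup    : [5, 5]
+      : [10]
dup    : [10, 10]
-      : [0]
9      : [0, 9]
*      : [0]
2      : [0, 2]
-      : [-2]
negate : [2]

2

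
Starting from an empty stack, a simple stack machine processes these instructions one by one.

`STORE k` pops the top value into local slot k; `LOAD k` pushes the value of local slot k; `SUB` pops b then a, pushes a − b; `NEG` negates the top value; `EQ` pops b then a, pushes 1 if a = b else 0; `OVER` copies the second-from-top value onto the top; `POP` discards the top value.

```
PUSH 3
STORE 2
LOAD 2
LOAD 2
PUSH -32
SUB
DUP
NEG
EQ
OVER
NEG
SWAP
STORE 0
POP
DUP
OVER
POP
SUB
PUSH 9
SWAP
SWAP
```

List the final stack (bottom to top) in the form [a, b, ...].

[0, 9]

PUSH 3    3
STORE 2   (empty)
LOAD 2    3
LOAD 2    3 3
PUSH -32  3 3 -32
SUB       3 35
DUP       3 35 35
NEG       3 35 -35
EQ        3 0
OVER      3 0 3
NEG       3 0 -3
SWAP      3 -3 0
STORE 0   3 -3
POP       3
DUP       3 3
OVER      3 3 3
POP       3 3
SUB       0
PUSH 9    0 9
SWAP      9 0
SWAP      0 9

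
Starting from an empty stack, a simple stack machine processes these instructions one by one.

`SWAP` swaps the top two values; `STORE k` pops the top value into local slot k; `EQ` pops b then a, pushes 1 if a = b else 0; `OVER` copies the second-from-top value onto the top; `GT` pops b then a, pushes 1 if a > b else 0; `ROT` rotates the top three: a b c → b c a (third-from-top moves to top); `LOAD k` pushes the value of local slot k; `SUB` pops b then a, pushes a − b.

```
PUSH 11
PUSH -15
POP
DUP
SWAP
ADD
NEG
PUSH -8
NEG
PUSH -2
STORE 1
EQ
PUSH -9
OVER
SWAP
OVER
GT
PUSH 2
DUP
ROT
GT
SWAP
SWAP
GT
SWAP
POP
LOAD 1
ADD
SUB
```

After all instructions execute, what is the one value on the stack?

1

PUSH 11   [11]
PUSH -15  [11, -15]
POP       [11]
DUP       [11, 11]
SWAP      [11, 11]
ADD       [22]
NEG       [-22]
PUSH -8   [-22, -8]
NEG       [-22, 8]
PUSH -2   [-22, 8, -2]
STORE 1   [-22, 8]
EQ        [0]
PUSH -9   [0, -9]
OVER      [0, -9, 0]
SWAP      [0, 0, -9]
OVER      [0, 0, -9, 0]
GT        [0, 0, 0]
PUSH 2    [0, 0, 0, 2]
DUP       [0, 0, 0, 2, 2]
ROT       [0, 0, 2, 2, 0]
GT        [0, 0, 2, 1]
SWAP      [0, 0, 1, 2]
SWAP      [0, 0, 2, 1]
GT        [0, 0, 1]
SWAP      [0, 1, 0]
POP       [0, 1]
LOAD 1    [0, 1, -2]
ADD       [0, -1]
SUB       [1]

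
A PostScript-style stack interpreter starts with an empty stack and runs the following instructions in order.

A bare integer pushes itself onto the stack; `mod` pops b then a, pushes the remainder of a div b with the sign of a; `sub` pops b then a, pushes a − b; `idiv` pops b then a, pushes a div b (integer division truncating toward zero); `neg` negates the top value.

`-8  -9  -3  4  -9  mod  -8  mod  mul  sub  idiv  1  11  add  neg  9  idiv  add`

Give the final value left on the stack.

-8   -> -8
-9   -> -8 -9
-3   -> -8 -9 -3
4    -> -8 -9 -3 4
-9   -> -8 -9 -3 4 -9
mod  -> -8 -9 -3 4
-8   -> -8 -9 -3 4 -8
mod  -> -8 -9 -3 4
mul  -> -8 -9 -12
sub  -> -8 3
idiv -> -2
1    -> -2 1
11   -> -2 1 11
add  -> -2 12
neg  -> -2 -12
9    -> -2 -12 9
idiv -> -2 -1
add  -> -3

-3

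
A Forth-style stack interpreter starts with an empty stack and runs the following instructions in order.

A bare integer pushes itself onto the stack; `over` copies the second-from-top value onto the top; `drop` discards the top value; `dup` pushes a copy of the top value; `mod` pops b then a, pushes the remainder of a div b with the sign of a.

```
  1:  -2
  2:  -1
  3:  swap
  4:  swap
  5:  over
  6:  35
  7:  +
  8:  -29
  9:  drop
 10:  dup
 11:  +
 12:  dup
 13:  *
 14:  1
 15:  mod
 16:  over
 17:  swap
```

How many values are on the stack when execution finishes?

4

-2    -2
-1    -2 -1
swap  -1 -2
swap  -2 -1
over  -2 -1 -2
35    -2 -1 -2 35
+     -2 -1 33
-29   -2 -1 33 -29
drop  -2 -1 33
dup   -2 -1 33 33
+     -2 -1 66
dup   -2 -1 66 66
*     -2 -1 4356
1     -2 -1 4356 1
mod   -2 -1 0
over  -2 -1 0 -1
swap  -2 -1 -1 0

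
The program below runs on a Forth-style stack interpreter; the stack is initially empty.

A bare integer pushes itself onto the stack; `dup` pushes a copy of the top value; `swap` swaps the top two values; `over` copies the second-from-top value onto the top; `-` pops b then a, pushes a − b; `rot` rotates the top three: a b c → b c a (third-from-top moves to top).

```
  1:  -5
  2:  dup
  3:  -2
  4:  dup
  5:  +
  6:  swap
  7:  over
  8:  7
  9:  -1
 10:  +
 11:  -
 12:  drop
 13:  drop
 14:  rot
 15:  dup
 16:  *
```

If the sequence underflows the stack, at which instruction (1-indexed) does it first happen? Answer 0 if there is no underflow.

14

-5    -5
dup   -5 -5
-2    -5 -5 -2
dup   -5 -5 -2 -2
+     -5 -5 -4
swap  -5 -4 -5
over  -5 -4 -5 -4
7     -5 -4 -5 -4 7
-1    -5 -4 -5 -4 7 -1
+     -5 -4 -5 -4 6
-     -5 -4 -5 -10
drop  -5 -4 -5
drop  -5 -4
rot  — needs 3 operands, stack has 2 → underflow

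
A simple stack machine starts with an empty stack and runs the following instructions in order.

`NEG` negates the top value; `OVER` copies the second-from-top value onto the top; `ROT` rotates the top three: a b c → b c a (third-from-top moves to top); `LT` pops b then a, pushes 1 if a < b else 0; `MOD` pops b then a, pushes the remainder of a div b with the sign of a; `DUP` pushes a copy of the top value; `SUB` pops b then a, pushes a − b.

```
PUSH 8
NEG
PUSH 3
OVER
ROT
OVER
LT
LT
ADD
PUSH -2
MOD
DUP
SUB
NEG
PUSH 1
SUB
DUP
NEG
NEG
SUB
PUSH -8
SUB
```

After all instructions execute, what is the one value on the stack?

8

PUSH 8  → [8]
NEG     → [-8]
PUSH 3  → [-8, 3]
OVER    → [-8, 3, -8]
ROT     → [3, -8, -8]
OVER    → [3, -8, -8, -8]
LT      → [3, -8, 0]
LT      → [3, 1]
ADD     → [4]
PUSH -2 → [4, -2]
MOD     → [0]
DUP     → [0, 0]
SUB     → [0]
NEG     → [0]
PUSH 1  → [0, 1]
SUB     → [-1]
DUP     → [-1, -1]
NEG     → [-1, 1]
NEG     → [-1, -1]
SUB     → [0]
PUSH -8 → [0, -8]
SUB     → [8]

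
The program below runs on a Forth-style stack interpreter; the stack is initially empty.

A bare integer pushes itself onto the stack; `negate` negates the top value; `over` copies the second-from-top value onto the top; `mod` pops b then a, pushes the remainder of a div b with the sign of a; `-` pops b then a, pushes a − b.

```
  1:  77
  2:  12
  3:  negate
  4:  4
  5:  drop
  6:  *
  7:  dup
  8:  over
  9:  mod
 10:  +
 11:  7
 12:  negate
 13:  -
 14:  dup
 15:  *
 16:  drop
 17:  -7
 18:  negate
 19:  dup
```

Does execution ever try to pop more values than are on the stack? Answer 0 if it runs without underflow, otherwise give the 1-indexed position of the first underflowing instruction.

77     : [77]
12     : [77, 12]
negate : [77, -12]
4      : [77, -12, 4]
drop   : [77, -12]
*      : [-924]
dup    : [-924, -924]
over   : [-924, -924, -924]
mod    : [-924, 0]
+      : [-924]
7      : [-924, 7]
negate : [-924, -7]
-      : [-917]
dup    : [-917, -917]
*      : [840889]
drop   : []
-7     : [-7]
negate : [7]
dup    : [7, 7]

0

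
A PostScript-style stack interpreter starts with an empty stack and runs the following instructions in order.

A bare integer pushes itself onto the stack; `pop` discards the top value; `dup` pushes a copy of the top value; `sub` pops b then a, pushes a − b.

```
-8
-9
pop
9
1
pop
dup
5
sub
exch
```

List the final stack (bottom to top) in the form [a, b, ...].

[-8, 4, 9]

-8   -> -8
-9   -> -8 -9
pop  -> -8
9    -> -8 9
1    -> -8 9 1
pop  -> -8 9
dup  -> -8 9 9
5    -> -8 9 9 5
sub  -> -8 9 4
exch -> -8 4 9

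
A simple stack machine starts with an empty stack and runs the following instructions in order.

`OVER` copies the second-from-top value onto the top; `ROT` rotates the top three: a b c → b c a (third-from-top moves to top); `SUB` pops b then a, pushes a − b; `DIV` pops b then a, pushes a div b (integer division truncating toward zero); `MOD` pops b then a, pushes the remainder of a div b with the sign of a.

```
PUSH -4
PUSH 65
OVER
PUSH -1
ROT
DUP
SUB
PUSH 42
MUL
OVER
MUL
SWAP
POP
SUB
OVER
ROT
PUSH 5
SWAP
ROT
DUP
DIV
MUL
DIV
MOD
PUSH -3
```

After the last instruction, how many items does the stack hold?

PUSH -4  -4
PUSH 65  -4 65
OVER     -4 65 -4
PUSH -1  -4 65 -4 -1
ROT      -4 -4 -1 65
DUP      -4 -4 -1 65 65
SUB      -4 -4 -1 0
PUSH 42  -4 -4 -1 0 42
MUL      -4 -4 -1 0
OVER     -4 -4 -1 0 -1
MUL      -4 -4 -1 0
SWAP     -4 -4 0 -1
POP      -4 -4 0
SUB      -4 -4
OVER     -4 -4 -4
ROT      -4 -4 -4
PUSH 5   -4 -4 -4 5
SWAP     -4 -4 5 -4
ROT      -4 5 -4 -4
DUP      -4 5 -4 -4 -4
DIV      -4 5 -4 1
MUL      -4 5 -4
DIV      -4 -1
MOD      0
PUSH -3  0 -3

2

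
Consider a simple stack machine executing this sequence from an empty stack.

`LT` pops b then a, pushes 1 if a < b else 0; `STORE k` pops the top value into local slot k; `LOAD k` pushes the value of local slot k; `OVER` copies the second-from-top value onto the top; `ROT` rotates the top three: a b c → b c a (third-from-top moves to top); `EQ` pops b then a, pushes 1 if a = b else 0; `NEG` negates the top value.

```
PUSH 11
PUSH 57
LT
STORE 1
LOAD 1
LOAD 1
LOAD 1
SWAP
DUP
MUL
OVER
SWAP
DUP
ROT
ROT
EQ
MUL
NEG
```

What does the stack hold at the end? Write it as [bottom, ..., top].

[1, 1, -1]

PUSH 11 -> 11
PUSH 57 -> 11 57
LT      -> 1
STORE 1 -> (empty)
LOAD 1  -> 1
LOAD 1  -> 1 1
LOAD 1  -> 1 1 1
SWAP    -> 1 1 1
DUP     -> 1 1 1 1
MUL     -> 1 1 1
OVER    -> 1 1 1 1
SWAP    -> 1 1 1 1
DUP     -> 1 1 1 1 1
ROT     -> 1 1 1 1 1
ROT     -> 1 1 1 1 1
EQ      -> 1 1 1 1
MUL     -> 1 1 1
NEG     -> 1 1 -1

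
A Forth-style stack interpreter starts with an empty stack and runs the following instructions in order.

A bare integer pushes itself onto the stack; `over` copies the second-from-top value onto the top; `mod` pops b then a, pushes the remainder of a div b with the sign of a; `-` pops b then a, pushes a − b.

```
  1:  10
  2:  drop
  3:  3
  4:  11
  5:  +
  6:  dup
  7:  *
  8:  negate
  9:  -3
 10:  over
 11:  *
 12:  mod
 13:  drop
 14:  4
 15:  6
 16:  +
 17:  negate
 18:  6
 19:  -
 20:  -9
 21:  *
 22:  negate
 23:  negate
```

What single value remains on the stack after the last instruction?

144

10      10
drop    (empty)
3       3
11      3 11
+       14
dup     14 14
*       196
negate  -196
-3      -196 -3
over    -196 -3 -196
*       -196 588
mod     -196
drop    (empty)
4       4
6       4 6
+       10
negate  -10
6       -10 6
-       -16
-9      -16 -9
*       144
negate  -144
negate  144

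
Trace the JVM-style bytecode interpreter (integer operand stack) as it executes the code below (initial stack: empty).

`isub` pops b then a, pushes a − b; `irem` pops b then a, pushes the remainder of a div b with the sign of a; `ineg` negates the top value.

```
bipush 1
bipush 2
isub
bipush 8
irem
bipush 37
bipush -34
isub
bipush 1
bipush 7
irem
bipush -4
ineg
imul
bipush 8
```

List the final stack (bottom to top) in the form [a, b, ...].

bipush 1   : [1]
bipush 2   : [1, 2]
isub       : [-1]
bipush 8   : [-1, 8]
irem       : [-1]
bipush 37  : [-1, 37]
bipush -34 : [-1, 37, -34]
isub       : [-1, 71]
bipush 1   : [-1, 71, 1]
bipush 7   : [-1, 71, 1, 7]
irem       : [-1, 71, 1]
bipush -4  : [-1, 71, 1, -4]
ineg       : [-1, 71, 1, 4]
imul       : [-1, 71, 4]
bipush 8   : [-1, 71, 4, 8]

[-1, 71, 4, 8]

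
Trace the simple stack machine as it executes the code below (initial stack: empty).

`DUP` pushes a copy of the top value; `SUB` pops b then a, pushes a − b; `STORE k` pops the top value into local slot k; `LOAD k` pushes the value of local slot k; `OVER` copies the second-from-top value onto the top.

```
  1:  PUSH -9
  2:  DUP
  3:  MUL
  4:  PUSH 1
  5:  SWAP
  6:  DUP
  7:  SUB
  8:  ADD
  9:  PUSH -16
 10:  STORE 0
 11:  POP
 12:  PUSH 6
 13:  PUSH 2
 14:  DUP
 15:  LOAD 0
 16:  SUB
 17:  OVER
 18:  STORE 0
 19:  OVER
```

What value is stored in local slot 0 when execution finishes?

2

PUSH -9   [-9]
DUP       [-9, -9]
MUL       [81]
PUSH 1    [81, 1]
SWAP      [1, 81]
DUP       [1, 81, 81]
SUB       [1, 0]
ADD       [1]
PUSH -16  [1, -16]
STORE 0   [1]
POP       []
PUSH 6    [6]
PUSH 2    [6, 2]
DUP       [6, 2, 2]
LOAD 0    [6, 2, 2, -16]
SUB       [6, 2, 18]
OVER      [6, 2, 18, 2]
STORE 0   [6, 2, 18]
OVER      [6, 2, 18, 2]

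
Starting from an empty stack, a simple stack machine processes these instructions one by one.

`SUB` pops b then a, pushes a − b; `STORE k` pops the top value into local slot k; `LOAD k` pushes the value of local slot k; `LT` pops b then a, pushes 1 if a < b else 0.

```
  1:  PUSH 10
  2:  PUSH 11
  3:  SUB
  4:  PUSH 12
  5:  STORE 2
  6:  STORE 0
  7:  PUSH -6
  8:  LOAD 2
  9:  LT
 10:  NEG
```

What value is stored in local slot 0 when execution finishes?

-1

PUSH 10 → 10
PUSH 11 → 10 11
SUB     → -1
PUSH 12 → -1 12
STORE 2 → -1
STORE 0 → (empty)
PUSH -6 → -6
LOAD 2  → -6 12
LT      → 1
NEG     → -1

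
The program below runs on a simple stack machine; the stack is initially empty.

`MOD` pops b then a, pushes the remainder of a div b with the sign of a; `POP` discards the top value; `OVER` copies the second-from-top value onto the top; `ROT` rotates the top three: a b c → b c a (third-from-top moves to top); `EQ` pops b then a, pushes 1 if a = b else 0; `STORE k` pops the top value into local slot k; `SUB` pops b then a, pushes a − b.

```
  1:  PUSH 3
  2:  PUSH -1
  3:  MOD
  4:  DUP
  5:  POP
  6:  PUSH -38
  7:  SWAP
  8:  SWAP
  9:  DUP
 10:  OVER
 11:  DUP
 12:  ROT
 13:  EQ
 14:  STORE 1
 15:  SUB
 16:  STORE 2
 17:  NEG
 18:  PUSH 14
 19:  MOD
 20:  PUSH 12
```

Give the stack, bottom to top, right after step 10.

PUSH 3   : [3]
PUSH -1  : [3, -1]
MOD      : [0]
DUP      : [0, 0]
POP      : [0]
PUSH -38 : [0, -38]
SWAP     : [-38, 0]
SWAP     : [0, -38]
DUP      : [0, -38, -38]
OVER     : [0, -38, -38, -38]

[0, -38, -38, -38]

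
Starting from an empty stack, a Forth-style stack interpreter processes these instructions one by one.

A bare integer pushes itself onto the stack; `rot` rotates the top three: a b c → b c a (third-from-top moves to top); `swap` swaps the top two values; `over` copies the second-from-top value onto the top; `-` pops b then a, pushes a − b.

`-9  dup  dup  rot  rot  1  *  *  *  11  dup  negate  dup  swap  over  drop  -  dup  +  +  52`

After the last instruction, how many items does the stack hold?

-9      [-9]
dup     [-9, -9]
dup     [-9, -9, -9]
rot     [-9, -9, -9]
rot     [-9, -9, -9]
1       [-9, -9, -9, 1]
*       [-9, -9, -9]
*       [-9, 81]
*       [-729]
11      [-729, 11]
dup     [-729, 11, 11]
negate  [-729, 11, -11]
dup     [-729, 11, -11, -11]
swap    [-729, 11, -11, -11]
over    [-729, 11, -11, -11, -11]
drop    [-729, 11, -11, -11]
-       [-729, 11, 0]
dup     [-729, 11, 0, 0]
+       [-729, 11, 0]
+       [-729, 11]
52      [-729, 11, 52]

3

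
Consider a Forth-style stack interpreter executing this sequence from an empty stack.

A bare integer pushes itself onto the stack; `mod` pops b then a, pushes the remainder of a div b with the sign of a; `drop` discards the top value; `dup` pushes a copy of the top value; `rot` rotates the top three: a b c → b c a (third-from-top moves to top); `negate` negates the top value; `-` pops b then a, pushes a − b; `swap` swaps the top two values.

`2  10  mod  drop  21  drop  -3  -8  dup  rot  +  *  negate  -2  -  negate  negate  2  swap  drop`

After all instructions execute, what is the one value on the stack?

2      -> 2
10     -> 2 10
mod    -> 2
drop   -> (empty)
21     -> 21
drop   -> (empty)
-3     -> -3
-8     -> -3 -8
dup    -> -3 -8 -8
rot    -> -8 -8 -3
+      -> -8 -11
*      -> 88
negate -> -88
-2     -> -88 -2
-      -> -86
negate -> 86
negate -> -86
2      -> -86 2
swap   -> 2 -86
drop   -> 2

2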